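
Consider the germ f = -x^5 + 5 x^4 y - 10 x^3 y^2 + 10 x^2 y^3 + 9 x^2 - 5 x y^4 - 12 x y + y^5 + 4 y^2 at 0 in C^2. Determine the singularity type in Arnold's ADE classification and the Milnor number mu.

Type A4, Milnor number mu = 4.

The Hessian of f at 0 has rank 1. Corank 1: A-series; mu = 4 gives A_4.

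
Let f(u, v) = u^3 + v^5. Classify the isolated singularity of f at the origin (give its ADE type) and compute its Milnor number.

Type E8, Milnor number mu = 8.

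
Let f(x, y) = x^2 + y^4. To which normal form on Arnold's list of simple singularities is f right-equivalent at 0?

A_{3}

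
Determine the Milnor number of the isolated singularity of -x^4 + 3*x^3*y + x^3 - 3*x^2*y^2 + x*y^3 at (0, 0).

7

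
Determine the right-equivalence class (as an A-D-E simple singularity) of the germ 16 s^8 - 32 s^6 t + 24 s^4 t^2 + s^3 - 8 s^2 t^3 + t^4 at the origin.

E_6

The Hessian of f at 0 has rank 0. Corank 2; j^3 = s^3 is a perfect cube, so E-series; the 4-jet and mu = 6 give E_6.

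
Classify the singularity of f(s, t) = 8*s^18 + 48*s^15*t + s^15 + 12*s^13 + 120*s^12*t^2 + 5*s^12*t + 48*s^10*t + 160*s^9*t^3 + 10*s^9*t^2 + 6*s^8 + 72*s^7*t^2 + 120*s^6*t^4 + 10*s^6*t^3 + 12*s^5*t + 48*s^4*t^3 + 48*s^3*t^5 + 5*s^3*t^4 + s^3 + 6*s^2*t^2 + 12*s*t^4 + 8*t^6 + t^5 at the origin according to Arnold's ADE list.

E_8

The Hessian of f at 0 is [[0, 0], [0, 0]] with rank 0, so corank 2. A Groebner basis of the Jacobian ideal J(f) in C{s,t} is {t^4, s^3, s^2/4 + s*t^2}; counting standard monomials gives mu = 8. Corank 2; j^3 = s^3 is a perfect cube, so E-series; the 5-jet and mu = 8 give E_8.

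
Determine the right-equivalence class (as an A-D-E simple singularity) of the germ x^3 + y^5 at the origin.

E_{8}

The Hessian of f at 0 has rank 0. Corank 2; j^3 = x^3 is a perfect cube, so E-series; the 5-jet and mu = 8 give E_8.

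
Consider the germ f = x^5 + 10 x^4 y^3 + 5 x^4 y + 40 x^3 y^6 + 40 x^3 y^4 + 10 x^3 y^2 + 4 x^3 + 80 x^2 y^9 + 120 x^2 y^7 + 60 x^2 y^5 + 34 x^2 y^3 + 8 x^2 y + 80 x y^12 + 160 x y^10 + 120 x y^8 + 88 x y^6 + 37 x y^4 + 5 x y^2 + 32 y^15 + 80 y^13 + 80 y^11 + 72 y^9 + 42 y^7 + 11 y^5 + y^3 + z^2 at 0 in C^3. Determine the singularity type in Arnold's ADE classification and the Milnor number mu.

The Hessian of f at 0 has rank 1. Corank 2; j^3 = (x + y)*(2*x + y)^2 has shape L^2 M (L != M), so D-series; mu = 6 gives D_6.

Type D_{6}, Milnor number mu = 6.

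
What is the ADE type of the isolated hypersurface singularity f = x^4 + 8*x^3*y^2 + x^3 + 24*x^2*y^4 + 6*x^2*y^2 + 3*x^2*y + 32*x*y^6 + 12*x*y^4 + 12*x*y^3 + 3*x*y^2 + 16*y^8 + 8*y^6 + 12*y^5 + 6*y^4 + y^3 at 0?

The Hessian of f at 0 has rank 0. Corank 2; j^3 = (x + y)^3 is a perfect cube, so E-series; the 4-jet and mu = 6 give E_6.

E6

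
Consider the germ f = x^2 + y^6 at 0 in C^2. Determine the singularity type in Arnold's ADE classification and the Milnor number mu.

The Hessian of f at 0 has rank 1. Corank 1: A-series; mu = 5 gives A_5.

Type A_5, Milnor number mu = 5.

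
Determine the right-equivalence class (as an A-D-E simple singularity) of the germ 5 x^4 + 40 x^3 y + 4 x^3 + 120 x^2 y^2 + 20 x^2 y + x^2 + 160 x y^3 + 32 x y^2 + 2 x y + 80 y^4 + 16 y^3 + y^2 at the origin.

A_3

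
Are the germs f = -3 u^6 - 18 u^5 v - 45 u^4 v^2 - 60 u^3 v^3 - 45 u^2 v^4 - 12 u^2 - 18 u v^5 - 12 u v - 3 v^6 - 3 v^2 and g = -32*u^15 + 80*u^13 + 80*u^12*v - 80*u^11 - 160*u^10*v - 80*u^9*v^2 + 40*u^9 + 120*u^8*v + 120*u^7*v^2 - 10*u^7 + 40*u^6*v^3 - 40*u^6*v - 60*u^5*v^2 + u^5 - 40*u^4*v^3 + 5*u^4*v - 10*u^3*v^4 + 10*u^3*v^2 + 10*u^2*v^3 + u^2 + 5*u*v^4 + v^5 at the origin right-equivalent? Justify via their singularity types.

No.

The Hessian of f at 0 has rank 1. Corank 1: A-series; mu = 5 gives A_5. The Hessian of g at 0 has rank 1. Corank 1: A-series; mu = 4 gives A_4. f is A_5 but g is A_4, hence not right-equivalent.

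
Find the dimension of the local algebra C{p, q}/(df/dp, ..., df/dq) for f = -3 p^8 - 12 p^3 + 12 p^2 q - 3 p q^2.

9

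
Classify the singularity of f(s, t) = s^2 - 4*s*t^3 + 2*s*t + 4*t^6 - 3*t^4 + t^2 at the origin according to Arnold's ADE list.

The Hessian of f at 0 is [[2, 2], [2, 2]] with rank 1, so corank 1. A Groebner basis of the Jacobian ideal J(f) in C{s,t} is {t^3, s + t}; counting standard monomials gives mu = 3. Corank 1: A-series; mu = 3 gives A_3.

A3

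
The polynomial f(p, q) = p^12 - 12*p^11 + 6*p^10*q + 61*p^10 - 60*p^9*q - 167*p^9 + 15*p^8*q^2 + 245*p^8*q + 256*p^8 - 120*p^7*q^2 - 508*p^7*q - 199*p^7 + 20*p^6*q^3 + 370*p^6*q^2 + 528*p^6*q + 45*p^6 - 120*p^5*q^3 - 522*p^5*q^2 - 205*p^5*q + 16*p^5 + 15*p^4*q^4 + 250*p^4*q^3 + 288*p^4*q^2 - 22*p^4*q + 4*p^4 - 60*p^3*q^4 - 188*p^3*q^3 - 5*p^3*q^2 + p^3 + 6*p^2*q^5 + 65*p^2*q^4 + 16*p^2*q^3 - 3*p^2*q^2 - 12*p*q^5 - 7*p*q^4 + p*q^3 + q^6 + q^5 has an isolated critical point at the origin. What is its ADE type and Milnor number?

The Hessian of f at 0 is [[0, 0], [0, 0]] with rank 0, so corank 2. A Groebner basis of the Jacobian ideal J(f) in C{p,q} is {3*p^2/7 + q^4 + q^3/7, p^3, p^2*q - p^2/7 - q^3/21, -p^2 + p*q^2 - q^3/3}; counting standard monomials gives mu = 7. Corank 2; j^3 = p^3 is a perfect cube, so E-series; the 4-jet and mu = 7 give E_7.

Type E_{7}, Milnor number mu = 7.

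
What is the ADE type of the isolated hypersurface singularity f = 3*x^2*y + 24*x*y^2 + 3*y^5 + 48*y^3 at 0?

D_6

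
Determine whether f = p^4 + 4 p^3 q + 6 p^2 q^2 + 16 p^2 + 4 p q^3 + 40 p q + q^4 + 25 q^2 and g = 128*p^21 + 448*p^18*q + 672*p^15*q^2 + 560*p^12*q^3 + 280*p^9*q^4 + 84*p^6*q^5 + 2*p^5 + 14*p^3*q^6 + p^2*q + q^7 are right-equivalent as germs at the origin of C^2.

No.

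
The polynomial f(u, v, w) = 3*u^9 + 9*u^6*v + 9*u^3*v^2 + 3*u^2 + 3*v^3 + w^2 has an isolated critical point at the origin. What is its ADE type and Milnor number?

The Hessian of f at 0 has rank 2. Corank 1: A-series; mu = 2 gives A_2.

Type A2, Milnor number mu = 2.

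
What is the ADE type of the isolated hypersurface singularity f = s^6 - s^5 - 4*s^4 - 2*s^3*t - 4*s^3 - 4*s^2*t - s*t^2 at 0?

D_{7}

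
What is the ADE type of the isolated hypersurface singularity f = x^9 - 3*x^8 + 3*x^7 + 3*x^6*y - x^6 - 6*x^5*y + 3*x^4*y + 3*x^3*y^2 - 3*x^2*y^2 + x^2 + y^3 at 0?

A2

The Hessian of f at 0 has rank 1. Corank 1: A-series; mu = 2 gives A_2.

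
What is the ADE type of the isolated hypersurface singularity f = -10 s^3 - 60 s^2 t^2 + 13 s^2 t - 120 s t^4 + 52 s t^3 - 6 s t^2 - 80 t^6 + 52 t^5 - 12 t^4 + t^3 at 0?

The Hessian of f at 0 has rank 0. Corank 2; j^3 = -(2*s - t)*(5*s^2 - 4*s*t + t^2) splits into three distinct lines over C (the quadratic factor has nonzero discriminant), so D_4.

D_{4}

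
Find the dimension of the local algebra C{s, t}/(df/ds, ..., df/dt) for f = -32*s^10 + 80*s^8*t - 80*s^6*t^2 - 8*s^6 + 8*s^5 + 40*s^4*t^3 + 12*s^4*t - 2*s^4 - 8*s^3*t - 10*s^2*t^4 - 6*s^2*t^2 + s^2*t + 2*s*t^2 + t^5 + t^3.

6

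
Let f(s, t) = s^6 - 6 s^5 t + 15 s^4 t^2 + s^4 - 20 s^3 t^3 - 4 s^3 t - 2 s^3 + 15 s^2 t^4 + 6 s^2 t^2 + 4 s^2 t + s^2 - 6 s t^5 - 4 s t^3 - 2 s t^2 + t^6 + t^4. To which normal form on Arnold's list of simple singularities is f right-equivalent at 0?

The Hessian of f at 0 is [[2, 0], [0, 0]] with rank 1, so corank 1. A Groebner basis of the Jacobian ideal J(f) in C{s,t} is {s*t^2 - 2*s*t - s + t^2, -5*s*t - 2*s + t^3 + 2*t^2, s^2 - 2*s*t - s + t^2}; counting standard monomials gives mu = 5. Corank 1: A-series; mu = 5 gives A_5.

A5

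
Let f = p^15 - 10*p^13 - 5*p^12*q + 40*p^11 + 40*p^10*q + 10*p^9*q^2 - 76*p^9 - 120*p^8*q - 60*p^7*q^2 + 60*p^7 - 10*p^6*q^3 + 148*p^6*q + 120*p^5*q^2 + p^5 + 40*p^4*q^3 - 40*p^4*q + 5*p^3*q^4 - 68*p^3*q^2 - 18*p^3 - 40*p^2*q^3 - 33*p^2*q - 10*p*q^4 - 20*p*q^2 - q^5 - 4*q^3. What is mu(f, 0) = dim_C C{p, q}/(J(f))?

6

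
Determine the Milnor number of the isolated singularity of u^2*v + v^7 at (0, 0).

The Hessian of f at 0 is [[0, 0], [0, 0]] with rank 0, so corank 2. A Groebner basis of the Jacobian ideal J(f) in C{u,v} is {u^2/7 + v^6, u^3, u*v}; counting standard monomials gives mu = 8. Corank 2; j^3 = u^2*v has shape L^2 M (L != M), so D-series; mu = 8 gives D_8.

8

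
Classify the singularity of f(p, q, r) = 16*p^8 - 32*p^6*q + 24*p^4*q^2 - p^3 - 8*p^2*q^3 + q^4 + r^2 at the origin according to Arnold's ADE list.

E6

The Hessian of f at 0 is [[0, 0, 0], [0, 0, 0], [0, 0, 2]] with rank 1, so corank 2. A Groebner basis of the Jacobian ideal J(f) in C{p,q,r} is {q^3, p^2, r}; counting standard monomials gives mu = 6. Corank 2; j^3 = -p^3 is a perfect cube, so E-series; the 4-jet and mu = 6 give E_6.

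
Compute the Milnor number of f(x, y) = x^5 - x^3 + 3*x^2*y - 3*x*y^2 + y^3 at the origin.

8

The Hessian of f at 0 has rank 0. Corank 2; j^3 = -(x - y)^3 is a perfect cube, so E-series; the 5-jet and mu = 8 give E_8.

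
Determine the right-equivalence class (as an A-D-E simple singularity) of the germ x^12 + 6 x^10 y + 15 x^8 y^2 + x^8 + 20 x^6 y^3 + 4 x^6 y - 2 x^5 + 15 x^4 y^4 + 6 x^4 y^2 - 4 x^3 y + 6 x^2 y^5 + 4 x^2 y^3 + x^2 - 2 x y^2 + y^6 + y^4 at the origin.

A5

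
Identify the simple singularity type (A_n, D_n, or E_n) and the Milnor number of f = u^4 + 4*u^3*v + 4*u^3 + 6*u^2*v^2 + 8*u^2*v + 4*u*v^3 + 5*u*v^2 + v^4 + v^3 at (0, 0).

Type D_{5}, Milnor number mu = 5.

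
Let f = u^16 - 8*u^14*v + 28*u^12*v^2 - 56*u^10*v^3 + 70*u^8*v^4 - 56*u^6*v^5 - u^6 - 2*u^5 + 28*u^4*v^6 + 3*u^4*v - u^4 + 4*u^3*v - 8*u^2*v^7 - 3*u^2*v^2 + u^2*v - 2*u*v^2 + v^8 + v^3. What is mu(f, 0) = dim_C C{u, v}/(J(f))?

The Hessian of f at 0 has rank 0. Corank 2; j^3 = v*(u - v)^2 has shape L^2 M (L != M), so D-series; mu = 9 gives D_9.

9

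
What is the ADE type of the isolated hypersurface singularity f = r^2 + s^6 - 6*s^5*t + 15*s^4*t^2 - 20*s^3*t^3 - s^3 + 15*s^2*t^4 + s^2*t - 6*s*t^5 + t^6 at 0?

The Hessian of f at 0 is [[0, 0, 0], [0, 0, 0], [0, 0, 2]] with rank 1, so corank 2. A Groebner basis of the Jacobian ideal J(f) in C{s,t,r} is {s*t/6 + t^5, s*t^2, s^2 - s*t, r}; counting standard monomials gives mu = 7. Corank 2; j^3 = -s^2*(s - t) has shape L^2 M (L != M), so D-series; mu = 7 gives D_7.

D_7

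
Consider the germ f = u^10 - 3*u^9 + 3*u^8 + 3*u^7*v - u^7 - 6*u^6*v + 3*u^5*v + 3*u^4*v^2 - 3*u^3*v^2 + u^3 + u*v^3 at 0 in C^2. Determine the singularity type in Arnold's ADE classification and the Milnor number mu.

Type E_{7}, Milnor number mu = 7.

The Hessian of f at 0 is [[0, 0], [0, 0]] with rank 0, so corank 2. A Groebner basis of the Jacobian ideal J(f) in C{u,v} is {u^3, u*v^2, 3*u^2 + v^3}; counting standard monomials gives mu = 7. Corank 2; j^3 = u^3 is a perfect cube, so E-series; the 4-jet and mu = 7 give E_7.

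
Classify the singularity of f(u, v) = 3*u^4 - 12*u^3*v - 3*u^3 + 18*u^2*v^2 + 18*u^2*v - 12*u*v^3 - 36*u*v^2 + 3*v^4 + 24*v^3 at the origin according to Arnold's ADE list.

E_6

The Hessian of f at 0 is [[0, 0], [0, 0]] with rank 0, so corank 2. A Groebner basis of the Jacobian ideal J(f) in C{u,v} is {v^4, u*v^2 - 5*v^3/3, u^2 - 4*u*v + 4*v^2}; counting standard monomials gives mu = 6. Corank 2; j^3 = -3*(u - 2*v)^3 is a perfect cube, so E-series; the 4-jet and mu = 6 give E_6.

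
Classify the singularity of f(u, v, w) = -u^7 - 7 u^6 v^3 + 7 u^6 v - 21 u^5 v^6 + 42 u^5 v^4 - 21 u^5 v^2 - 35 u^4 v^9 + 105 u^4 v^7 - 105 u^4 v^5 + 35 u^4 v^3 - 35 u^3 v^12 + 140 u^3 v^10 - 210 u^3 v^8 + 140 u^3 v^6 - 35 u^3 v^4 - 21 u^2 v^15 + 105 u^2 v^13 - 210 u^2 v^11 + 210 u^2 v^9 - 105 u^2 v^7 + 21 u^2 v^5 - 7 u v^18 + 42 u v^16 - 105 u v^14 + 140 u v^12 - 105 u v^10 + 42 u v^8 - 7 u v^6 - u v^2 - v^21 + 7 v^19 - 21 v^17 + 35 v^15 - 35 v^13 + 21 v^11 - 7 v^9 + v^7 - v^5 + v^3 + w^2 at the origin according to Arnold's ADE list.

D_8

The Hessian of f at 0 has rank 1. Corank 2; j^3 = -v^2*(u - v) has shape L^2 M (L != M), so D-series; mu = 8 gives D_8.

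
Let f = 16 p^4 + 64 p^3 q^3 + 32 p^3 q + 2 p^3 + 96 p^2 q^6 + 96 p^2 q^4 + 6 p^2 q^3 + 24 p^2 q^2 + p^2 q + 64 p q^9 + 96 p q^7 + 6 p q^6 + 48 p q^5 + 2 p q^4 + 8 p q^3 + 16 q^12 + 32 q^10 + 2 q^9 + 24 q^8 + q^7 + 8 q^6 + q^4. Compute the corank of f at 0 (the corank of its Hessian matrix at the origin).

2

Hessian at 0 has rank 0.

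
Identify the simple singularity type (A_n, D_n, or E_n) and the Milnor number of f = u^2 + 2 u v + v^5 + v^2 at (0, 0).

Type A4, Milnor number mu = 4.

The Hessian of f at 0 is [[2, 2], [2, 2]] with rank 1, so corank 1. A Groebner basis of the Jacobian ideal J(f) in C{u,v} is {v^4, u + v}; counting standard monomials gives mu = 4. Corank 1: A-series; mu = 4 gives A_4.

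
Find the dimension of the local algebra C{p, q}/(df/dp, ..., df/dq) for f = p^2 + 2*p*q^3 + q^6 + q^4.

3

The Hessian of f at 0 is [[2, 0], [0, 0]] with rank 1, so corank 1. A Groebner basis of the Jacobian ideal J(f) in C{p,q} is {q^3, p}; counting standard monomials gives mu = 3. Corank 1: A-series; mu = 3 gives A_3.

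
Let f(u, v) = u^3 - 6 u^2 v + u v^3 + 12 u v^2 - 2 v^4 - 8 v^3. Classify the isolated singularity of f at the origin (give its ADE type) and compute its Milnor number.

Type E7, Milnor number mu = 7.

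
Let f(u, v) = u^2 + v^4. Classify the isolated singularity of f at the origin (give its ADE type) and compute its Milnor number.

The Hessian of f at 0 is [[2, 0], [0, 0]] with rank 1, so corank 1. A Groebner basis of the Jacobian ideal J(f) in C{u,v} is {v^3, u}; counting standard monomials gives mu = 3. Corank 1: A-series; mu = 3 gives A_3.

Type A_{3}, Milnor number mu = 3.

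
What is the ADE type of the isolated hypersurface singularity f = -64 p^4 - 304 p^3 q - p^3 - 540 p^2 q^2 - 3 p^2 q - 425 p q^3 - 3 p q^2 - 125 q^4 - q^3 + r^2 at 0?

E_{7}

The Hessian of f at 0 is [[0, 0, 0], [0, 0, 0], [0, 0, 2]] with rank 1, so corank 2. A Groebner basis of the Jacobian ideal J(f) in C{p,q,r} is {3*p^2/16 + 3*p*q/8 + q^4 + q^3/16 + 3*q^2/16, p^3 + 27*p^2/16 + 27*p*q/8 + 25*q^3/16 + 27*q^2/16, p^2*q - 17*p^2/16 - 17*p*q/8 - 65*q^3/48 - 17*q^2/16, p^2/2 + p*q^2 + p*q + 7*q^3/6 + q^2/2, r}; counting standard monomials gives mu = 7. Corank 2; j^3 = -(p + q)^3 is a perfect cube, so E-series; the 4-jet and mu = 7 give E_7.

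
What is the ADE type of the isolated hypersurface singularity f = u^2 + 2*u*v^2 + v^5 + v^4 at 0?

The Hessian of f at 0 is [[2, 0], [0, 0]] with rank 1, so corank 1. A Groebner basis of the Jacobian ideal J(f) in C{u,v} is {u^2, u + v^2}; counting standard monomials gives mu = 4. Corank 1: A-series; mu = 4 gives A_4.

A_4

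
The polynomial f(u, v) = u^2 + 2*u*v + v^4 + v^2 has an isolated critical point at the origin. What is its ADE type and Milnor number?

The Hessian of f at 0 is [[2, 2], [2, 2]] with rank 1, so corank 1. A Groebner basis of the Jacobian ideal J(f) in C{u,v} is {v^3, u + v}; counting standard monomials gives mu = 3. Corank 1: A-series; mu = 3 gives A_3.

Type A_3, Milnor number mu = 3.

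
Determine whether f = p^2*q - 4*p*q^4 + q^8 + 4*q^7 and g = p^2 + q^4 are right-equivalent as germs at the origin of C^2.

No.

The Hessian of f at 0 is [[0, 0], [0, 0]] with rank 0, so corank 2. A Groebner basis of the Jacobian ideal J(f) in C{p,q} is {p^2*q^2, -p^2*q - p^2/2 + p*q^3, -p*q/2 + q^4, p^3}; counting standard monomials gives mu = 9. Corank 2; j^3 = p^2*q has shape L^2 M (L != M), so D-series; mu = 9 gives D_9. The Hessian of g at 0 is [[2, 0], [0, 0]] with rank 1, so corank 1. A Groebner basis of the Jacobian ideal J(g) in C{p,q} is {q^3, p}; counting standard monomials gives mu = 3. Corank 1: A-series; mu = 3 gives A_3. f is D_9 but g is A_3, hence not right-equivalent.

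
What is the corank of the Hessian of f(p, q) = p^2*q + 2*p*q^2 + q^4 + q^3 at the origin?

2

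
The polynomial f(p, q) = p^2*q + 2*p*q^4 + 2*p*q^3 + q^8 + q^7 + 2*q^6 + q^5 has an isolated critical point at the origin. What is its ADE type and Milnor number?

Type D_{9}, Milnor number mu = 9.

The Hessian of f at 0 has rank 0. Corank 2; j^3 = p^2*q has shape L^2 M (L != M), so D-series; mu = 9 gives D_9.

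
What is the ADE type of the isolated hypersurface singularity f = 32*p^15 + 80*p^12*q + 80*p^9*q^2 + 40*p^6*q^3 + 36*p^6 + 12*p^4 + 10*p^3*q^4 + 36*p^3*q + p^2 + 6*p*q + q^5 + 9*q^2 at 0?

A4

The Hessian of f at 0 has rank 1. Corank 1: A-series; mu = 4 gives A_4.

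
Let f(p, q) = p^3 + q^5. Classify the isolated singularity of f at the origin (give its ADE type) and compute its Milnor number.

Type E_{8}, Milnor number mu = 8.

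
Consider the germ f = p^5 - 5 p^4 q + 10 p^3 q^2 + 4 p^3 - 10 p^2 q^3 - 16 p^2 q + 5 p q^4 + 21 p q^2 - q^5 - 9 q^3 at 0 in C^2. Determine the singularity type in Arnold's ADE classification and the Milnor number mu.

The Hessian of f at 0 has rank 0. Corank 2; j^3 = (p - q)*(2*p - 3*q)^2 has shape L^2 M (L != M), so D-series; mu = 6 gives D_6.

Type D6, Milnor number mu = 6.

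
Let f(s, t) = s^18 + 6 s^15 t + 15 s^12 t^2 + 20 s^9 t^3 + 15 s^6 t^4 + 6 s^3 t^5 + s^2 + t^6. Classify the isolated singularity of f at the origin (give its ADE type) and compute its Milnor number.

Type A_{5}, Milnor number mu = 5.

The Hessian of f at 0 has rank 1. Corank 1: A-series; mu = 5 gives A_5.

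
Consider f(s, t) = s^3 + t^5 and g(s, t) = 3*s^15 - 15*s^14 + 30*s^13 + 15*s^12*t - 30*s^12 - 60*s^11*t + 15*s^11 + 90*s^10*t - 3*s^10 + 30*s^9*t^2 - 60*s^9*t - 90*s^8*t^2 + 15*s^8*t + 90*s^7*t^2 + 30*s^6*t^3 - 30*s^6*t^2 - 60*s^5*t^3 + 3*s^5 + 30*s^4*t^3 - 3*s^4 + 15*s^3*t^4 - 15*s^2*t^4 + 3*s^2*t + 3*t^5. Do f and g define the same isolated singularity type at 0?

No.

The Hessian of f at 0 is [[0, 0], [0, 0]] with rank 0, so corank 2. A Groebner basis of the Jacobian ideal J(f) in C{s,t} is {t^4, s^2}; counting standard monomials gives mu = 8. Corank 2; j^3 = s^3 is a perfect cube, so E-series; the 5-jet and mu = 8 give E_8. The Hessian of g at 0 is [[0, 0], [0, 0]] with rank 0, so corank 2. A Groebner basis of the Jacobian ideal J(g) in C{s,t} is {s^2/5 + t^4, s^3, s*t}; counting standard monomials gives mu = 6. Corank 2; j^3 = 3*s^2*t has shape L^2 M (L != M), so D-series; mu = 6 gives D_6. f is E_8 but g is D_6, hence not right-equivalent.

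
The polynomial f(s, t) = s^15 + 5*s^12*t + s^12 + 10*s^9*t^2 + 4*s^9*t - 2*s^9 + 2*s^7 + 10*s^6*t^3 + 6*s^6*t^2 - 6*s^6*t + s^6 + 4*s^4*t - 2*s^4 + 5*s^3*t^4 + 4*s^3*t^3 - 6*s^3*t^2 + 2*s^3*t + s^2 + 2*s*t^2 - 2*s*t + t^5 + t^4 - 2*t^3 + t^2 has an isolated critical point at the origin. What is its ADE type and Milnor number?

Type A4, Milnor number mu = 4.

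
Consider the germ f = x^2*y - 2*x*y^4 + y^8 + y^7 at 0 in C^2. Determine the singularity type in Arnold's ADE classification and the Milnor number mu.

The Hessian of f at 0 has rank 0. Corank 2; j^3 = x^2*y has shape L^2 M (L != M), so D-series; mu = 9 gives D_9.

Type D_{9}, Milnor number mu = 9.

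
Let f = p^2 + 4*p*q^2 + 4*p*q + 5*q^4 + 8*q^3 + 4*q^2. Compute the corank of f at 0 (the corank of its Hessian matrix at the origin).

1

The Hessian at 0 is [[2, 4], [4, 8]] of rank 1; hence corank 1.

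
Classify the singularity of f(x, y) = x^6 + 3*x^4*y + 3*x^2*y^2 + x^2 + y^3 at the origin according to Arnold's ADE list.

The Hessian of f at 0 is [[2, 0], [0, 0]] with rank 1, so corank 1. A Groebner basis of the Jacobian ideal J(f) in C{x,y} is {y^2, x}; counting standard monomials gives mu = 2. Corank 1: A-series; mu = 2 gives A_2.

A_2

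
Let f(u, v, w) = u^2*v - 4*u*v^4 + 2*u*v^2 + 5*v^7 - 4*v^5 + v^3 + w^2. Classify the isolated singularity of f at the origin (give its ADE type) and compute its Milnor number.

The Hessian of f at 0 is [[0, 0, 0], [0, 0, 0], [0, 0, 2]] with rank 1, so corank 2. A Groebner basis of the Jacobian ideal J(f) in C{u,v,w} is {2*u^2/3 + u*v^3 + 11*u*v/6 + 7*v^2/6, -u*v/2 + v^4 - v^2/2, u^3 - 3*u*v^2 - 2*v^3, u^2*v + 2*u*v^2 + v^3, w}; counting standard monomials gives mu = 8. Corank 2; j^3 = v*(u + v)^2 has shape L^2 M (L != M), so D-series; mu = 8 gives D_8.

Type D_8, Milnor number mu = 8.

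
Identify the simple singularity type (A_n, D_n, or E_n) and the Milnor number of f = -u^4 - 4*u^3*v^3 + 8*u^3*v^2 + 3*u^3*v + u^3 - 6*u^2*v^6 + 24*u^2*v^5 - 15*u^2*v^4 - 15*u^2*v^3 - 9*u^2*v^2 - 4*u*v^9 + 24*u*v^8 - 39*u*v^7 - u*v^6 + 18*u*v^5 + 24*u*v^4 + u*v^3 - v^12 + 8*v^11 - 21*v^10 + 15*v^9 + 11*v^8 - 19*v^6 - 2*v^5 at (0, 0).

Type E7, Milnor number mu = 7.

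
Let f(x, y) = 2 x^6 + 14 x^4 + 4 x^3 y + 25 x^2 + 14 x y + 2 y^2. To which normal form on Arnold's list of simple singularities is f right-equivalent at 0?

A1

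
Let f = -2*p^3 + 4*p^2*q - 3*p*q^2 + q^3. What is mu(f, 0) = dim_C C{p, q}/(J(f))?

4

The Hessian of f at 0 has rank 0. Corank 2; j^3 = -(p - q)*(2*p^2 - 2*p*q + q^2) splits into three distinct lines over C (the quadratic factor has nonzero discriminant), so D_4.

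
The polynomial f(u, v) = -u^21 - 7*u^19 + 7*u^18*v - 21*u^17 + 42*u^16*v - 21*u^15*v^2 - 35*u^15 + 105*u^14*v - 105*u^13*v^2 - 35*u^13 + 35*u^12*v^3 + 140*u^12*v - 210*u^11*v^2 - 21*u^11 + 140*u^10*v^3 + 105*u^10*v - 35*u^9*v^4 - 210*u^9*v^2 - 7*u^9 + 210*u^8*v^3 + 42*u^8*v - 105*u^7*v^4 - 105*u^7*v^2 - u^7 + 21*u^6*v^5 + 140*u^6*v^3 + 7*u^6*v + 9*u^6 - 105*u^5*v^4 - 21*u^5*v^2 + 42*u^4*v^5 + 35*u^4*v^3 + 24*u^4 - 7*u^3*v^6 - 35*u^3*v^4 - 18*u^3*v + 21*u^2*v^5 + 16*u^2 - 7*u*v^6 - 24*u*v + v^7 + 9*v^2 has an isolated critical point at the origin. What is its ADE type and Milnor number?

Type A_{6}, Milnor number mu = 6.

The Hessian of f at 0 has rank 1. Corank 1: A-series; mu = 6 gives A_6.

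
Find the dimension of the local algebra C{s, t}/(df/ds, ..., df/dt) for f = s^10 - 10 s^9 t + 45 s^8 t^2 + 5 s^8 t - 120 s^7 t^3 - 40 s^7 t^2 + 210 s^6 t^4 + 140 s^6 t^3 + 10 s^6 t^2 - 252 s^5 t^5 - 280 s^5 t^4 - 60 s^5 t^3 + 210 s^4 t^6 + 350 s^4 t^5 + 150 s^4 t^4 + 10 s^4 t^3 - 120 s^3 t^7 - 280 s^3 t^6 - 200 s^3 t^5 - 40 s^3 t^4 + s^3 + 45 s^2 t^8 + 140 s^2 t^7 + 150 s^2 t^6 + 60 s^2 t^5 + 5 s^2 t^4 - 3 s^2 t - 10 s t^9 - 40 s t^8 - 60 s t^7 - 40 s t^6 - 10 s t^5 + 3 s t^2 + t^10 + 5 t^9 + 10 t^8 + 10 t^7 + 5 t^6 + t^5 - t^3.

8

The Hessian of f at 0 has rank 0. Corank 2; j^3 = (s - t)^3 is a perfect cube, so E-series; the 5-jet and mu = 8 give E_8.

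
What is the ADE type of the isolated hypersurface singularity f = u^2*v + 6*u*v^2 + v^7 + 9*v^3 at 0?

The Hessian of f at 0 has rank 0. Corank 2; j^3 = v*(u + 3*v)^2 has shape L^2 M (L != M), so D-series; mu = 8 gives D_8.

D8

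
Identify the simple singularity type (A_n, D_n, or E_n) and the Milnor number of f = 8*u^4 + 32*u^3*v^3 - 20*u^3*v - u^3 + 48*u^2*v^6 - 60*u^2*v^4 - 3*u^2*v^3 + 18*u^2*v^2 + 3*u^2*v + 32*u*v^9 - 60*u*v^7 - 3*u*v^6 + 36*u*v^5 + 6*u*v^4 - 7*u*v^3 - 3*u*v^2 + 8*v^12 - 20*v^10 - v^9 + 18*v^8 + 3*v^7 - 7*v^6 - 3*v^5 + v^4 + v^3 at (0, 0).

Type E_7, Milnor number mu = 7.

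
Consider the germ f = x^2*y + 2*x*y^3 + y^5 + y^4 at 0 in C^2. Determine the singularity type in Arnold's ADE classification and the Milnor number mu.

Type D_5, Milnor number mu = 5.

The Hessian of f at 0 has rank 0. Corank 2; j^3 = x^2*y has shape L^2 M (L != M), so D-series; mu = 5 gives D_5.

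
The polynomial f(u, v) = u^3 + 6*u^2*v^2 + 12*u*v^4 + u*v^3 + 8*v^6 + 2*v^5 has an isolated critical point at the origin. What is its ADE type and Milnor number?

Type E7, Milnor number mu = 7.

The Hessian of f at 0 has rank 0. Corank 2; j^3 = u^3 is a perfect cube, so E-series; the 4-jet and mu = 7 give E_7.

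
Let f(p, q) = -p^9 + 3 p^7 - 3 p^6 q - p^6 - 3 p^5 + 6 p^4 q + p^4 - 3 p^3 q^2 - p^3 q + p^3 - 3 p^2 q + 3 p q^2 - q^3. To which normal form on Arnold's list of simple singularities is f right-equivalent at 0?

E_{7}

The Hessian of f at 0 has rank 0. Corank 2; j^3 = (p - q)^3 is a perfect cube, so E-series; the 4-jet and mu = 7 give E_7.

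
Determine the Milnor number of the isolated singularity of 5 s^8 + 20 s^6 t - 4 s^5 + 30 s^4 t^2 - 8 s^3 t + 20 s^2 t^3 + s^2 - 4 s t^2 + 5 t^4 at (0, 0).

3

The Hessian of f at 0 is [[2, 0], [0, 0]] with rank 1, so corank 1. A Groebner basis of the Jacobian ideal J(f) in C{s,t} is {s^2, s*t, -s/2 + t^2}; counting standard monomials gives mu = 3. Corank 1: A-series; mu = 3 gives A_3.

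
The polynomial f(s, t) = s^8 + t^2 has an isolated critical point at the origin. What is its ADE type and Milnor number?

The Hessian of f at 0 has rank 1. Corank 1: A-series; mu = 7 gives A_7.

Type A_{7}, Milnor number mu = 7.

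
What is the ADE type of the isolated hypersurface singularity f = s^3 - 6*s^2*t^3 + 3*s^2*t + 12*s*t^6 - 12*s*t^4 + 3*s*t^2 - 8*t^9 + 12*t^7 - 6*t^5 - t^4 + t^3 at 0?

E_{6}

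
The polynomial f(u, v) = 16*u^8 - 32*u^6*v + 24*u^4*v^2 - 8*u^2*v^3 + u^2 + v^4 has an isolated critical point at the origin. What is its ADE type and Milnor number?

Type A_{3}, Milnor number mu = 3.

The Hessian of f at 0 has rank 1. Corank 1: A-series; mu = 3 gives A_3.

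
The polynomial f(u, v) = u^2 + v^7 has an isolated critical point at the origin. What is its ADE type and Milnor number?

The Hessian of f at 0 is [[2, 0], [0, 0]] with rank 1, so corank 1. A Groebner basis of the Jacobian ideal J(f) in C{u,v} is {v^6, u}; counting standard monomials gives mu = 6. Corank 1: A-series; mu = 6 gives A_6.

Type A_{6}, Milnor number mu = 6.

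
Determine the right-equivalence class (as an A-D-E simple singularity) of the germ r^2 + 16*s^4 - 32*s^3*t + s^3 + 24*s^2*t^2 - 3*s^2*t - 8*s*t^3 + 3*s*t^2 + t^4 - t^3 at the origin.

E_6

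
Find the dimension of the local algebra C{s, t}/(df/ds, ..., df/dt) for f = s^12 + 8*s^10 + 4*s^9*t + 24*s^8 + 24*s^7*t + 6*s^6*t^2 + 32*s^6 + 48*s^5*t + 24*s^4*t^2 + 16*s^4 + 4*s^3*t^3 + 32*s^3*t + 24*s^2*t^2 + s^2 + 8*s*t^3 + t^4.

The Hessian of f at 0 is [[2, 0], [0, 0]] with rank 1, so corank 1. A Groebner basis of the Jacobian ideal J(f) in C{s,t} is {t^3, s}; counting standard monomials gives mu = 3. Corank 1: A-series; mu = 3 gives A_3.

3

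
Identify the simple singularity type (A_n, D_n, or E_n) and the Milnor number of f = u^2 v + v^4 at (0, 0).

Type D_{5}, Milnor number mu = 5.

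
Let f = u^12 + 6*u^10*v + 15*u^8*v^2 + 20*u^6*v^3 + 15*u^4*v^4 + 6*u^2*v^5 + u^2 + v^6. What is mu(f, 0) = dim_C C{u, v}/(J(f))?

The Hessian of f at 0 has rank 1. Corank 1: A-series; mu = 5 gives A_5.

5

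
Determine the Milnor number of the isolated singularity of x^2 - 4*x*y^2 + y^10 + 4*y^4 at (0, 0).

9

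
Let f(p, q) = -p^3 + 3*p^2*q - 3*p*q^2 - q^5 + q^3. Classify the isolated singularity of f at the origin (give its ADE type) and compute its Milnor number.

The Hessian of f at 0 is [[0, 0], [0, 0]] with rank 0, so corank 2. A Groebner basis of the Jacobian ideal J(f) in C{p,q} is {q^4, p^2 - 2*p*q + q^2}; counting standard monomials gives mu = 8. Corank 2; j^3 = -(p - q)^3 is a perfect cube, so E-series; the 5-jet and mu = 8 give E_8.

Type E_8, Milnor number mu = 8.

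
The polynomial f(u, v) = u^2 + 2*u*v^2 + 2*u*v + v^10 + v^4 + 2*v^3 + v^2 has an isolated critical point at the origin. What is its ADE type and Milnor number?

Type A_{9}, Milnor number mu = 9.

The Hessian of f at 0 has rank 1. Corank 1: A-series; mu = 9 gives A_9.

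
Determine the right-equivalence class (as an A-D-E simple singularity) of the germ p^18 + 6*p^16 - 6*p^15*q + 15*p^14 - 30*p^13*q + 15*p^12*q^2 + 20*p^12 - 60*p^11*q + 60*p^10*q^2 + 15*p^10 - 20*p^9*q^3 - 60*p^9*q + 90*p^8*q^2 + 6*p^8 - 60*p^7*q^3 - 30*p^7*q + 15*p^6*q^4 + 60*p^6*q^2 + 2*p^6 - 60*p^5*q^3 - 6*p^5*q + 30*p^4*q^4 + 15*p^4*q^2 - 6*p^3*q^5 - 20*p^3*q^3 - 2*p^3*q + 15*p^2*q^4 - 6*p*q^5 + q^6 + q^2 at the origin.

A5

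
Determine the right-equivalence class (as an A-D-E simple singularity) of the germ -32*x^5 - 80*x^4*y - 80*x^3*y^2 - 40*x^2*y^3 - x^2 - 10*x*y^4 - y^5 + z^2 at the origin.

The Hessian of f at 0 has rank 2. Corank 1: A-series; mu = 4 gives A_4.

A4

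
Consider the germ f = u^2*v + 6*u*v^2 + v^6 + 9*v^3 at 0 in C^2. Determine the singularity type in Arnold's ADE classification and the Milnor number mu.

Type D_7, Milnor number mu = 7.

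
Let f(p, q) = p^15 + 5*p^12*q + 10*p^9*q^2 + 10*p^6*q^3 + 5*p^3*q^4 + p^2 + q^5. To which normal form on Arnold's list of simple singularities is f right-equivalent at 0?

A_{4}

The Hessian of f at 0 has rank 1. Corank 1: A-series; mu = 4 gives A_4.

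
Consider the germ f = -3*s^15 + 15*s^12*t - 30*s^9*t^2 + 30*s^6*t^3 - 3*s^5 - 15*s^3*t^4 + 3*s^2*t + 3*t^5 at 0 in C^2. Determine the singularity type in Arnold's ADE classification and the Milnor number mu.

The Hessian of f at 0 has rank 0. Corank 2; j^3 = 3*s^2*t has shape L^2 M (L != M), so D-series; mu = 6 gives D_6.

Type D_6, Milnor number mu = 6.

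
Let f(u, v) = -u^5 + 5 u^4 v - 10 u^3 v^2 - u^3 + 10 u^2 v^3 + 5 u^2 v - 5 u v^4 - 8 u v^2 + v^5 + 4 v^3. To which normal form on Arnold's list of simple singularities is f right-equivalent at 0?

D6

The Hessian of f at 0 has rank 0. Corank 2; j^3 = -(u - 2*v)^2*(u - v) has shape L^2 M (L != M), so D-series; mu = 6 gives D_6.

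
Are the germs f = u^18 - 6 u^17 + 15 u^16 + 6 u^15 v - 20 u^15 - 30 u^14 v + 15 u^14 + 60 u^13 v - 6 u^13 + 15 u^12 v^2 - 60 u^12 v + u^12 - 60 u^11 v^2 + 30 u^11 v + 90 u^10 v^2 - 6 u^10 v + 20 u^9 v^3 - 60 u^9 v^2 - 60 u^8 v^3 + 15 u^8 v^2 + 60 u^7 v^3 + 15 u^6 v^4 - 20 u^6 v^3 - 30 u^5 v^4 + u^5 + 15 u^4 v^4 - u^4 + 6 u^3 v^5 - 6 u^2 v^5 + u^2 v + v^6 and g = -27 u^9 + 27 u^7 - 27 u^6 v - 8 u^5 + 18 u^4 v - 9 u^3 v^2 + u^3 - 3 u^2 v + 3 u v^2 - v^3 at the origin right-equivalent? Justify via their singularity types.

No.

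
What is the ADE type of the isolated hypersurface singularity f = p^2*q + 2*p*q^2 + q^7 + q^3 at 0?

D_8

The Hessian of f at 0 is [[0, 0], [0, 0]] with rank 0, so corank 2. A Groebner basis of the Jacobian ideal J(f) in C{p,q} is {p^2/7 + q^6 - q^2/7, p^3 + q^3, p*q + q^2}; counting standard monomials gives mu = 8. Corank 2; j^3 = q*(p + q)^2 has shape L^2 M (L != M), so D-series; mu = 8 gives D_8.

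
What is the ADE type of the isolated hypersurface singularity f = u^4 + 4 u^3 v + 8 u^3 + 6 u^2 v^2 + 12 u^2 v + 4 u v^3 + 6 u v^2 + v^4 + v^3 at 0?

E6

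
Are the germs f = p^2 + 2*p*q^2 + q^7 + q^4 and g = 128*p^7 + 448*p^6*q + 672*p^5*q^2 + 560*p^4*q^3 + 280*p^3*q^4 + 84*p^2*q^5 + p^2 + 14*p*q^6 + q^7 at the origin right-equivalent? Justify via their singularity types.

Yes.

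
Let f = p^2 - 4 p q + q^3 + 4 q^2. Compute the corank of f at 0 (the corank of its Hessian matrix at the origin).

1

Hessian at 0 has rank 1.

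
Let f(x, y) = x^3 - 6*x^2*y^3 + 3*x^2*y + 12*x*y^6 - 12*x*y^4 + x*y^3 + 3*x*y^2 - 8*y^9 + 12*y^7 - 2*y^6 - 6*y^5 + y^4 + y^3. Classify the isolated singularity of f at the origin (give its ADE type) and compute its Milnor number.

The Hessian of f at 0 has rank 0. Corank 2; j^3 = (x + y)^3 is a perfect cube, so E-series; the 4-jet and mu = 7 give E_7.

Type E_{7}, Milnor number mu = 7.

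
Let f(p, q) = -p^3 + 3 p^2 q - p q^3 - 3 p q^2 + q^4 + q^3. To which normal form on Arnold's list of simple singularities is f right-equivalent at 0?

The Hessian of f at 0 has rank 0. Corank 2; j^3 = -(p - q)^3 is a perfect cube, so E-series; the 4-jet and mu = 7 give E_7.

E7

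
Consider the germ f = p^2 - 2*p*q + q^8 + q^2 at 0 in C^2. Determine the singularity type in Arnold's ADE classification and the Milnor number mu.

Type A_7, Milnor number mu = 7.

The Hessian of f at 0 has rank 1. Corank 1: A-series; mu = 7 gives A_7.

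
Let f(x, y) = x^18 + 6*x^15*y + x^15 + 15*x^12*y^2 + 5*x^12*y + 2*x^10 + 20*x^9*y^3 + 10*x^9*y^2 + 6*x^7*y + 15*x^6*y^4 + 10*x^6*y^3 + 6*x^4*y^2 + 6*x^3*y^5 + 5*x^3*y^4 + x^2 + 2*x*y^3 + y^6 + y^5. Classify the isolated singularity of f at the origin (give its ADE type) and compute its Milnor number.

Type A_4, Milnor number mu = 4.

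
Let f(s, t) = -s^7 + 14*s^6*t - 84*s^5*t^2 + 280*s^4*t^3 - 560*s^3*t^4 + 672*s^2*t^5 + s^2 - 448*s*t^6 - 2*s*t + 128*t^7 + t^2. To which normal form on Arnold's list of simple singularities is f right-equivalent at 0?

A6

The Hessian of f at 0 has rank 1. Corank 1: A-series; mu = 6 gives A_6.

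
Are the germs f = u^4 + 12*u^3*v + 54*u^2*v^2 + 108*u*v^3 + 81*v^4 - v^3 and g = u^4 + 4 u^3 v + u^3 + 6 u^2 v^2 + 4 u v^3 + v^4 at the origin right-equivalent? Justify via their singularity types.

The Hessian of f at 0 has rank 0. Corank 2; j^3 = -v^3 is a perfect cube, so E-series; the 4-jet and mu = 6 give E_6. The Hessian of g at 0 has rank 0. Corank 2; j^3 = u^3 is a perfect cube, so E-series; the 4-jet and mu = 6 give E_6. Both have type E_6, hence right-equivalent.

Yes.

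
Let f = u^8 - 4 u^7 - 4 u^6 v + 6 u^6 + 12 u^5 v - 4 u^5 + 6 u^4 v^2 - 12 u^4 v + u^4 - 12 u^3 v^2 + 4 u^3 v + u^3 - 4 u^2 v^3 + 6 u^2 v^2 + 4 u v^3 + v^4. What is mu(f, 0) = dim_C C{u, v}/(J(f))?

6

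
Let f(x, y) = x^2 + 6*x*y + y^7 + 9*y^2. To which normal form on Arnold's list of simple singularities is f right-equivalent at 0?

A_{6}

The Hessian of f at 0 is [[2, 6], [6, 18]] with rank 1, so corank 1. A Groebner basis of the Jacobian ideal J(f) in C{x,y} is {y^6, x + 3*y}; counting standard monomials gives mu = 6. Corank 1: A-series; mu = 6 gives A_6.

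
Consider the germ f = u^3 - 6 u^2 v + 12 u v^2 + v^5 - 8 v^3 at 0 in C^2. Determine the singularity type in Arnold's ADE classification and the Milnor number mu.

The Hessian of f at 0 has rank 0. Corank 2; j^3 = (u - 2*v)^3 is a perfect cube, so E-series; the 5-jet and mu = 8 give E_8.

Type E_{8}, Milnor number mu = 8.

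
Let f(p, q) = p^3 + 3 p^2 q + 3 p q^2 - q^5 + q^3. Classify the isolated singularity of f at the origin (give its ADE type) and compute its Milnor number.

Type E8, Milnor number mu = 8.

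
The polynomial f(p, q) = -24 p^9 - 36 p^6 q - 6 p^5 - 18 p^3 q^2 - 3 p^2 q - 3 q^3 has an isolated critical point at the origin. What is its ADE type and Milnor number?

Type D4, Milnor number mu = 4.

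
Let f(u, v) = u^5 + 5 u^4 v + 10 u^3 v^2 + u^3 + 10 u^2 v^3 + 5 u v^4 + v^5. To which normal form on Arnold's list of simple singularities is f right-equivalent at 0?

The Hessian of f at 0 is [[0, 0], [0, 0]] with rank 0, so corank 2. A Groebner basis of the Jacobian ideal J(f) in C{u,v} is {v^5, u*v^3 + v^4/4, u^2}; counting standard monomials gives mu = 8. Corank 2; j^3 = u^3 is a perfect cube, so E-series; the 5-jet and mu = 8 give E_8.

E8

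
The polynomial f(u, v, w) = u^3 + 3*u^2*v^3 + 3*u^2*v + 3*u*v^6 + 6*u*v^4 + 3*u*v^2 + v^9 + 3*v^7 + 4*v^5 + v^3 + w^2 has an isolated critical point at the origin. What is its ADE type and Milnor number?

Type E_8, Milnor number mu = 8.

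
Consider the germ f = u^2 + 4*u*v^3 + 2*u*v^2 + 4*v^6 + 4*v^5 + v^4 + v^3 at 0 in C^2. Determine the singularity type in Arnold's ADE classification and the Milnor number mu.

Type A_2, Milnor number mu = 2.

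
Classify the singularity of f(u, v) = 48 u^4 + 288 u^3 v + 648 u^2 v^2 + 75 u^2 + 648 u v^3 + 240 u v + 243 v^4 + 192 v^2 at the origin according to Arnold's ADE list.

The Hessian of f at 0 is [[150, 240], [240, 384]] with rank 1, so corank 1. A Groebner basis of the Jacobian ideal J(f) in C{u,v} is {v^3, u + 8*v/5}; counting standard monomials gives mu = 3. Corank 1: A-series; mu = 3 gives A_3.

A_{3}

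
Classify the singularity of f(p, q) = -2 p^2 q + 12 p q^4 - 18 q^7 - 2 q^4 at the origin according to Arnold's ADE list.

The Hessian of f at 0 has rank 0. Corank 2; j^3 = -2*p^2*q has shape L^2 M (L != M), so D-series; mu = 5 gives D_5.

D_{5}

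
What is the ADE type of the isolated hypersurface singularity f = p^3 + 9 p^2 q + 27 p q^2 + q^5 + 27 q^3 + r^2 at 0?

The Hessian of f at 0 is [[0, 0, 0], [0, 0, 0], [0, 0, 2]] with rank 1, so corank 2. A Groebner basis of the Jacobian ideal J(f) in C{p,q,r} is {q^4, p^2 + 6*p*q + 9*q^2, r}; counting standard monomials gives mu = 8. Corank 2; j^3 = (p + 3*q)^3 is a perfect cube, so E-series; the 5-jet and mu = 8 give E_8.

E_{8}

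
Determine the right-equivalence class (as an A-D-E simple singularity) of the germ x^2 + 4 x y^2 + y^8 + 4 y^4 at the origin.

A7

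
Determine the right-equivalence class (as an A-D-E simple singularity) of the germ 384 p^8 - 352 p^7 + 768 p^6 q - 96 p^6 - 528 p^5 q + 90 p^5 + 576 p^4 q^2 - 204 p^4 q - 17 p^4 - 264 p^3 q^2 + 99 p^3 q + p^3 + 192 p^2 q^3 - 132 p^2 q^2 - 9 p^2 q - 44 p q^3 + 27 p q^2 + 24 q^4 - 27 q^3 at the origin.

E_7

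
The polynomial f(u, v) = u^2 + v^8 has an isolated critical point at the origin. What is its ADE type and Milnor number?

Type A7, Milnor number mu = 7.

The Hessian of f at 0 has rank 1. Corank 1: A-series; mu = 7 gives A_7.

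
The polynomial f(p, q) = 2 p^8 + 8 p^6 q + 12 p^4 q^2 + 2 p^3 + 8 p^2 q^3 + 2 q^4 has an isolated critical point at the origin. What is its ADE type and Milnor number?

Type E6, Milnor number mu = 6.

The Hessian of f at 0 has rank 0. Corank 2; j^3 = 2*p^3 is a perfect cube, so E-series; the 4-jet and mu = 6 give E_6.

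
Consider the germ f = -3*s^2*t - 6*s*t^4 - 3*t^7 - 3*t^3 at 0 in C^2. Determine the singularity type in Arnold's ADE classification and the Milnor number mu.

Type D_{4}, Milnor number mu = 4.

The Hessian of f at 0 has rank 0. Corank 2; j^3 = -3*t*(s^2 + t^2) splits into three distinct lines over C (the quadratic factor has nonzero discriminant), so D_4.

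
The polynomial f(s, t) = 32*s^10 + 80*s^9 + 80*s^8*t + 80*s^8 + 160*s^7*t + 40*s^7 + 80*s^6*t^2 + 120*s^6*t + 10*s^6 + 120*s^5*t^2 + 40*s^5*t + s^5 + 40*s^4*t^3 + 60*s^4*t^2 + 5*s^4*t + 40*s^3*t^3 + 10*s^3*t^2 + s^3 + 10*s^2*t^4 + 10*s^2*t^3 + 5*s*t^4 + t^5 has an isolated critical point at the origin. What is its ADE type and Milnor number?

Type E8, Milnor number mu = 8.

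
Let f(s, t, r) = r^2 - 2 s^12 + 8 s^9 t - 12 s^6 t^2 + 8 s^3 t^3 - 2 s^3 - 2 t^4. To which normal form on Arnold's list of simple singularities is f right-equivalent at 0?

E6

The Hessian of f at 0 is [[0, 0, 0], [0, 0, 0], [0, 0, 2]] with rank 1, so corank 2. A Groebner basis of the Jacobian ideal J(f) in C{s,t,r} is {t^3, s^2, r}; counting standard monomials gives mu = 6. Corank 2; j^3 = -2*s^3 is a perfect cube, so E-series; the 4-jet and mu = 6 give E_6.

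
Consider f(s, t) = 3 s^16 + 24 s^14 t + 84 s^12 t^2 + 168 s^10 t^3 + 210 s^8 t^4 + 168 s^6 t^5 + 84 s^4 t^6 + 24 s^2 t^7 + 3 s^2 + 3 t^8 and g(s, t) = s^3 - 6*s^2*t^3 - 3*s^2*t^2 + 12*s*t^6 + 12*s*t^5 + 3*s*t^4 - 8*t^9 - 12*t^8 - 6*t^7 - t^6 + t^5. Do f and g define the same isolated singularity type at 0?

The Hessian of f at 0 has rank 1. Corank 1: A-series; mu = 7 gives A_7. The Hessian of g at 0 has rank 0. Corank 2; j^3 = s^3 is a perfect cube, so E-series; the 5-jet and mu = 8 give E_8. f is A_7 but g is E_8, hence not right-equivalent.

No.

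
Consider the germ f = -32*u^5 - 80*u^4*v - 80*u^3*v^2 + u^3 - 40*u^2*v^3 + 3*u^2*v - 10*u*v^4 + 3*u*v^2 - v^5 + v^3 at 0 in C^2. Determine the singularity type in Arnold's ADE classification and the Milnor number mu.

Type E_{8}, Milnor number mu = 8.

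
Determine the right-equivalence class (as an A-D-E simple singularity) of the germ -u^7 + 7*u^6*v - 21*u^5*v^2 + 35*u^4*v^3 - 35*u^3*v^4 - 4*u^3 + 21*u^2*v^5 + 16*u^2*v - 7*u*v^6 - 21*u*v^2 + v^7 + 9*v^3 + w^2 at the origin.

D_{8}

The Hessian of f at 0 is [[0, 0, 0], [0, 0, 0], [0, 0, 2]] with rank 1, so corank 2. A Groebner basis of the Jacobian ideal J(f) in C{u,v,w} is {-128*u*v/7 + v^6 + 192*v^2/7, u*v^2 - 3*v^3/2, u^2 - 5*u*v/2 + 3*v^2/2, w}; counting standard monomials gives mu = 8. Corank 2; j^3 = -(u - v)*(2*u - 3*v)^2 has shape L^2 M (L != M), so D-series; mu = 8 gives D_8.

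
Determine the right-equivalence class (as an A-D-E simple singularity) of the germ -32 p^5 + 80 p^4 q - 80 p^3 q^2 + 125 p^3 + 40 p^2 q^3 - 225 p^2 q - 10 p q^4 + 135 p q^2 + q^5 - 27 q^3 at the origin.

E_8

The Hessian of f at 0 has rank 0. Corank 2; j^3 = (5*p - 3*q)^3 is a perfect cube, so E-series; the 5-jet and mu = 8 give E_8.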